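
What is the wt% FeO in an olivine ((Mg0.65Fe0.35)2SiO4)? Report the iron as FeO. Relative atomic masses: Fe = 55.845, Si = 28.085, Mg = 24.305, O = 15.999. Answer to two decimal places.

M((Mg0.65Fe0.35)2SiO4) = 162.769 g/mol; M(FeO) = 71.844 g/mol.
Moles FeO per formula unit = 0.70 Fe ÷ 1 = 0.7000.
FeO fraction = (0.7000 × 71.844) / 162.769 = 50.291/162.769 = 0.3090.

30.90 wt%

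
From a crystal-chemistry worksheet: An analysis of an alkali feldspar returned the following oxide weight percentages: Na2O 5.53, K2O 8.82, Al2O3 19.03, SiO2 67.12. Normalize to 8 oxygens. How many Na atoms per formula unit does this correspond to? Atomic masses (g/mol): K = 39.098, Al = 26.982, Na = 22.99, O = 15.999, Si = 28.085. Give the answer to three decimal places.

Na2O (M=61.979): mol = 0.08922; Na = 0.17844, O = 0.08922.
K2O (M=94.195): mol = 0.09364; K = 0.18728, O = 0.09364.
Al2O3 (M=101.961): mol = 0.18664; Al = 0.37328, O = 0.55992.
SiO2 (M=60.083): mol = 1.11712; Si = 1.11712, O = 2.23424.
ΣO = 2.97702; factor = 8/ΣO = 2.68725.
Na apfu = 0.17844 × 2.68725 = 0.480.

0.480 Na apfu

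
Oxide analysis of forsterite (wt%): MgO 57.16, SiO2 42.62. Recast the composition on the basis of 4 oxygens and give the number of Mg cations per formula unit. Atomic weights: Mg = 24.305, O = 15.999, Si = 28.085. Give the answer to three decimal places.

57.16 wt% MgO ÷ 40.304 g/mol = 1.41822 mol, giving 1.41822 Mg and 1.41822 O.
42.62 wt% SiO2 ÷ 60.083 g/mol = 0.70935 mol, giving 0.70935 Si and 1.41870 O.
Oxygen sums to 2.83692; scaling by 4/2.83692 = 1.40998 puts the formula on 4 O.
Mg: 1.41822 × 1.40998 = 2.000 atoms per formula unit.

2.000 Mg apfu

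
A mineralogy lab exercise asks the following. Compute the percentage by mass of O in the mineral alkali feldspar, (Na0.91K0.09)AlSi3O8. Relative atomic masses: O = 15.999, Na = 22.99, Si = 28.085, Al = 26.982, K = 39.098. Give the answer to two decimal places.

Formula mass = 0.91*22.99 + 0.09*39.098 + 1*26.982 + 3*28.085 + 8*15.999 = 263.669 g/mol, of which 127.992 g is O.
So O makes up 127.992/263.669 = 0.4854 of the mass, i.e. 48.54%.

48.54 mass %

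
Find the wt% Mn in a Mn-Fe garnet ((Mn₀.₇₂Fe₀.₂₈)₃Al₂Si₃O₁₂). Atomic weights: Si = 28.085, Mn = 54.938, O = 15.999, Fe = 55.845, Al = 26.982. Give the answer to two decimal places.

23.94 wt%

M((Mn₀.₇₂Fe₀.₂₈)₃Al₂Si₃O₁₂) = 495.783 g/mol.
Mn contributes 2.16 × 54.938 = 118.666 g per mole.
118.666/495.783 = 0.2394 → 23.94%.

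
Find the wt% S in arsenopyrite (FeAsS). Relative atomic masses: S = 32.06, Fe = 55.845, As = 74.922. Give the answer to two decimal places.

Formula mass = 1·55.845 + 1·74.922 + 1·32.06 = 162.827 g/mol, of which 32.060 g is S.
So S makes up 32.060/162.827 = 0.1969 of the mass, i.e. 19.69%.

19.69 weight percent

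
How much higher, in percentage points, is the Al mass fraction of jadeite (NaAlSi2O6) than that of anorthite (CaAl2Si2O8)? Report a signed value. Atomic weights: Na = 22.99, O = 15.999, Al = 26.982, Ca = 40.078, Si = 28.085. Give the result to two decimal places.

M(NaAlSi2O6) = 202.136 g/mol, so wt% Al = 26.982/202.136 × 100 = 13.35%.
M(CaAl2Si2O8) = 278.204 g/mol, so wt% Al = 53.964/278.204 × 100 = 19.40%.
13.35 − 19.40 = -6.05 pp.

-6.05 percentage points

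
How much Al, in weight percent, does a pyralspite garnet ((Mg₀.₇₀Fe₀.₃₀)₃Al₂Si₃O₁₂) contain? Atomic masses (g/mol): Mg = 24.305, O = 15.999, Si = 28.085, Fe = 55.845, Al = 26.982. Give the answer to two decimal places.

M((Mg₀.₇₀Fe₀.₃₀)₃Al₂Si₃O₁₂) = 431.508 g/mol.
Al contributes 2 × 26.982 = 53.964 g per mole.
53.964/431.508 = 0.1251 → 12.51%.

12.51 weight percent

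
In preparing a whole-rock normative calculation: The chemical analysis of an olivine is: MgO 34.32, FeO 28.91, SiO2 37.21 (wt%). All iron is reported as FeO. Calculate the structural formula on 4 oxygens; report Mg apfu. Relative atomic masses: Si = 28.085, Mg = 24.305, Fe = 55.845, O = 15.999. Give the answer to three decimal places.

MgO: 34.32/40.304 = 0.85153 mol → 0.85153 mol Mg, 0.85153 mol O.
FeO: 28.91/71.844 = 0.40240 mol → 0.40240 mol Fe, 0.40240 mol O.
SiO2: 37.21/60.083 = 0.61931 mol → 0.61931 mol Si, 1.23862 mol O.
Total oxygen = 2.49255 mol. Normalization factor = 4/2.49255 = 1.60478.
Mg per 4 O = 0.85153 × 1.60478 = 1.367.

1.367 Mg apfu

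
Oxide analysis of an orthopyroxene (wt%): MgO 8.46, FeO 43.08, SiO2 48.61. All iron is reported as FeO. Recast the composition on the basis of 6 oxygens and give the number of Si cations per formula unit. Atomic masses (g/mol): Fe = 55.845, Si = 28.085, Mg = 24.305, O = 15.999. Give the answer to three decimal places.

2.000 Si apfu

8.46 wt% MgO ÷ 40.304 g/mol = 0.20990 mol, giving 0.20990 Mg and 0.20990 O.
43.08 wt% FeO ÷ 71.844 g/mol = 0.59963 mol, giving 0.59963 Fe and 0.59963 O.
48.61 wt% SiO2 ÷ 60.083 g/mol = 0.80905 mol, giving 0.80905 Si and 1.61810 O.
Oxygen sums to 2.42763; scaling by 6/2.42763 = 2.47155 puts the formula on 6 O.
Si: 0.80905 × 2.47155 = 2.000 atoms per formula unit.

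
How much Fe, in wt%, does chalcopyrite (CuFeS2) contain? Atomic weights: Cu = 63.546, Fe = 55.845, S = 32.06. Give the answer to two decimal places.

30.43 wt%

M(CuFeS2) = 183.511 g/mol.
Fe contributes 1 × 55.845 = 55.845 g per mole.
55.845/183.511 = 0.3043 → 30.43%.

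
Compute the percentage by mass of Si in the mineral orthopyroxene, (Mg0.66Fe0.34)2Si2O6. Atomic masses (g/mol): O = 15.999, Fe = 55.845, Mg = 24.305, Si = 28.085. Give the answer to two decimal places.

25.28 mass %

M((Mg0.66Fe0.34)2Si2O6) = 222.221 g/mol.
Si contributes 2 × 28.085 = 56.170 g per mole.
56.170/222.221 = 0.2528 → 25.28%.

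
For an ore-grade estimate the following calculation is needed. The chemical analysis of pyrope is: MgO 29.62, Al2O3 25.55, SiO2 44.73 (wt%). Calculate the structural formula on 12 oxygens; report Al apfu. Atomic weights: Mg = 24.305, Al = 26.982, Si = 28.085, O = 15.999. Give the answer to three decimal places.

MgO: 29.62/40.304 = 0.73491 mol → 0.73491 mol Mg, 0.73491 mol O.
Al2O3: 25.55/101.961 = 0.25059 mol → 0.50118 mol Al, 0.75177 mol O.
SiO2: 44.73/60.083 = 0.74447 mol → 0.74447 mol Si, 1.48894 mol O.
Total oxygen = 2.97562 mol. Normalization factor = 12/2.97562 = 4.03277.
Al per 12 O = 0.50118 × 4.03277 = 2.021.

2.021 Al apfu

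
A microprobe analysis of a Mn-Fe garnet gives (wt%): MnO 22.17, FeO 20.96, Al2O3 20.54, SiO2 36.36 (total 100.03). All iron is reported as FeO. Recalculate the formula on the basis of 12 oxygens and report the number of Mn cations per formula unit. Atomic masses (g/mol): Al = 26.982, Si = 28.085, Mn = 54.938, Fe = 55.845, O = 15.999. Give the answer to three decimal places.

1.550 Mn apfu

22.17 wt% MnO ÷ 70.937 g/mol = 0.31253 mol, giving 0.31253 Mn and 0.31253 O.
20.96 wt% FeO ÷ 71.844 g/mol = 0.29174 mol, giving 0.29174 Fe and 0.29174 O.
20.54 wt% Al2O3 ÷ 101.961 g/mol = 0.20145 mol, giving 0.40290 Al and 0.60435 O.
36.36 wt% SiO2 ÷ 60.083 g/mol = 0.60516 mol, giving 0.60516 Si and 1.21032 O.
Oxygen sums to 2.41894; scaling by 12/2.41894 = 4.96085 puts the formula on 12 O.
Mn: 0.31253 × 4.96085 = 1.550 atoms per formula unit.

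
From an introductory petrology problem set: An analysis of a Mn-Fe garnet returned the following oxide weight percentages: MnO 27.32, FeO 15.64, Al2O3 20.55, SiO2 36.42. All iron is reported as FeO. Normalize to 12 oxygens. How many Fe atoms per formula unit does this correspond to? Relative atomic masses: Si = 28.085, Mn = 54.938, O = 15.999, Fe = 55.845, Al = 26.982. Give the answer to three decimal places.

1.080 Fe apfu

MnO (M=70.937): mol = 0.38513; Mn = 0.38513, O = 0.38513.
FeO (M=71.844): mol = 0.21769; Fe = 0.21769, O = 0.21769.
Al2O3 (M=101.961): mol = 0.20155; Al = 0.40310, O = 0.60465.
SiO2 (M=60.083): mol = 0.60616; Si = 0.60616, O = 1.21232.
ΣO = 2.41979; factor = 12/ΣO = 4.95911.
Fe apfu = 0.21769 × 4.95911 = 1.080.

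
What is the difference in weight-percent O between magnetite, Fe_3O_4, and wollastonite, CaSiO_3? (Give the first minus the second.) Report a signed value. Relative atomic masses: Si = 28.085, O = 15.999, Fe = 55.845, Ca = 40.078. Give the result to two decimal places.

First mineral: 63.996 g O in 231.531 g formula = 27.64 wt% O.
Second mineral: 47.997 g O in 116.160 g formula = 41.32 wt% O.
27.64% − 41.32% gives a difference of -13.68 percentage points.

-13.68 percentage points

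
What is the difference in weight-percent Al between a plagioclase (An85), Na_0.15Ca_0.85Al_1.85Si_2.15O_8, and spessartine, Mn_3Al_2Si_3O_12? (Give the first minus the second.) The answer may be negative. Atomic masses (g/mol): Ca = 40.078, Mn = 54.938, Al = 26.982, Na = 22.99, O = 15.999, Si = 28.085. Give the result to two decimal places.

M(Na_0.15Ca_0.85Al_1.85Si_2.15O_8) = 275.806 g/mol, so wt% Al = 49.917/275.806 × 100 = 18.10%.
M(Mn_3Al_2Si_3O_12) = 495.021 g/mol, so wt% Al = 53.964/495.021 × 100 = 10.90%.
18.10 − 10.90 = 7.20 pp.

7.20 percentage points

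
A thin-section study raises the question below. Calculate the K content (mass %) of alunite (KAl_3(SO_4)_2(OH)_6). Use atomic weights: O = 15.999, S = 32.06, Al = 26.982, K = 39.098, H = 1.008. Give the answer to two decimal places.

9.44 mass %

Formula mass = 1*39.098 + 3*26.982 + 2*32.06 + 14*15.999 + 6*1.008 = 414.198 g/mol, of which 39.098 g is K.
So K makes up 39.098/414.198 = 0.0944 of the mass, i.e. 9.44%.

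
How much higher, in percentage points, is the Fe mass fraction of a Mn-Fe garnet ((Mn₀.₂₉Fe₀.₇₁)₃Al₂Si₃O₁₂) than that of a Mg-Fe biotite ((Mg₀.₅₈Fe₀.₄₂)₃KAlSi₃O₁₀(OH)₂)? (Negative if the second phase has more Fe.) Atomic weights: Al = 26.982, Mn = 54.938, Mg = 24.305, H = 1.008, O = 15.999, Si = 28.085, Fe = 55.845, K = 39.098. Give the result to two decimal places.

8.54 percentage points

First mineral: 118.950 g Fe in 496.953 g formula = 23.94 wt% Fe.
Second mineral: 70.365 g Fe in 456.994 g formula = 15.40 wt% Fe.
23.94% − 15.40% gives a difference of 8.54 percentage points.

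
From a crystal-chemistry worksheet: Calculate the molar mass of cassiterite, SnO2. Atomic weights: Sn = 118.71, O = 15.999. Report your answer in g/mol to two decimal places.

150.71 g/mol

The formula mass is the sum 1×118.71 + 2×15.999.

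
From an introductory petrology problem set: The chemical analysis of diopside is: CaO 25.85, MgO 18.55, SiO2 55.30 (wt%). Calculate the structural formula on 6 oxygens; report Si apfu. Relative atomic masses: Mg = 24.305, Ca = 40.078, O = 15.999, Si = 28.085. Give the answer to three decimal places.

25.85 wt% CaO ÷ 56.077 g/mol = 0.46097 mol, giving 0.46097 Ca and 0.46097 O.
18.55 wt% MgO ÷ 40.304 g/mol = 0.46025 mol, giving 0.46025 Mg and 0.46025 O.
55.30 wt% SiO2 ÷ 60.083 g/mol = 0.92039 mol, giving 0.92039 Si and 1.84078 O.
Oxygen sums to 2.76200; scaling by 6/2.76200 = 2.17234 puts the formula on 6 O.
Si: 0.92039 × 2.17234 = 1.999 atoms per formula unit.

1.999 Si apfu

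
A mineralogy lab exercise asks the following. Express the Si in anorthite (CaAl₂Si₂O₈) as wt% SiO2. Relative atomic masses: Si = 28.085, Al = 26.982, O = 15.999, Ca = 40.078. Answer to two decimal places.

43.19 wt%

Formula mass = 278.204 g/mol.
2 Si → 2.0000 mol SiO2 per formula unit; M(SiO2) = 60.083, so SiO2 mass = 120.166 g.
120.166/278.204 × 100 = 43.19 wt%.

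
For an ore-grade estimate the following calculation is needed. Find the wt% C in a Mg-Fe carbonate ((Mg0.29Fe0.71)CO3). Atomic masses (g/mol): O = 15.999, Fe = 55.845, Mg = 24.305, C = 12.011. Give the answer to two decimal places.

Molar mass of (Mg0.29Fe0.71)CO3: 0.29×24.305 + 0.71×55.845 + 1×12.011 + 3×15.999 = 106.706 g/mol.
Mass of C per formula unit: 1 × 12.011 = 12.011 g.
Weight fraction C = 12.011 / 106.706 = 0.1126.

11.26 mass %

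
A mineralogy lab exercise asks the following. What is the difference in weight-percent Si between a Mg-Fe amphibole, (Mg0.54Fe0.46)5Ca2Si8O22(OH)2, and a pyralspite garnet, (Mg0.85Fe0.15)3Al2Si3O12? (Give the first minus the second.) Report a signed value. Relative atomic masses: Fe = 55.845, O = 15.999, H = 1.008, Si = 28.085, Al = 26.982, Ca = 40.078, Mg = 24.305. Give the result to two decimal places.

5.20 percentage points

M((Mg0.54Fe0.46)5Ca2Si8O22(OH)2) = 884.895 g/mol, so wt% Si = 224.680/884.895 × 100 = 25.39%.
M((Mg0.85Fe0.15)3Al2Si3O12) = 417.315 g/mol, so wt% Si = 84.255/417.315 × 100 = 20.19%.
25.39 − 20.19 = 5.20 pp.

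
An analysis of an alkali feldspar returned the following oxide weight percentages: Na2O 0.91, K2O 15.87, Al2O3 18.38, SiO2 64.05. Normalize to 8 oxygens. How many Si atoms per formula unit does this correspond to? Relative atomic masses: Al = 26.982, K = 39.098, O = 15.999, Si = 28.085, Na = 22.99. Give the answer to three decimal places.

2.986 Si apfu

Na2O: 0.91/61.979 = 0.01468 mol → 0.02936 mol Na, 0.01468 mol O.
K2O: 15.87/94.195 = 0.16848 mol → 0.33696 mol K, 0.16848 mol O.
Al2O3: 18.38/101.961 = 0.18027 mol → 0.36054 mol Al, 0.54081 mol O.
SiO2: 64.05/60.083 = 1.06603 mol → 1.06603 mol Si, 2.13206 mol O.
Total oxygen = 2.85603 mol. Normalization factor = 8/2.85603 = 2.80109.
Si per 8 O = 1.06603 × 2.80109 = 2.986.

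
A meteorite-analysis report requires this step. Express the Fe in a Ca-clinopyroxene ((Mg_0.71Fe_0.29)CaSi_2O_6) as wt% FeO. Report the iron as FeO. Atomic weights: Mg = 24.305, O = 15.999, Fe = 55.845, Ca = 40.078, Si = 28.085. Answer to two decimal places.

Molar mass of (Mg_0.71Fe_0.29)CaSi_2O_6 = 0.71·24.305 + 0.29·55.845 + 1·40.078 + 2·28.085 + 6·15.999 = 225.694 g/mol.
Each formula unit contains 0.29 Fe, equivalent to 0.29/1 = 0.2900 mol FeO.
M(FeO) = 1×55.845 + 1×15.999 = 71.844 g/mol.
Mass of FeO per formula unit = 0.2900 × 71.844 = 20.835 g.
FeO wt% = 20.835 / 225.694 × 100 = 9.23%.

9.23 wt%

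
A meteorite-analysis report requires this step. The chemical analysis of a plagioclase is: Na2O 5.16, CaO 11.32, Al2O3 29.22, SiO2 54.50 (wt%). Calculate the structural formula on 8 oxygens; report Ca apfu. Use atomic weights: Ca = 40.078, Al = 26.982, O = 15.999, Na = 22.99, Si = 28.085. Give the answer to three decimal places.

0.546 Ca apfu

Na2O: 5.16/61.979 = 0.08325 mol → 0.16650 mol Na, 0.08325 mol O.
CaO: 11.32/56.077 = 0.20187 mol → 0.20187 mol Ca, 0.20187 mol O.
Al2O3: 29.22/101.961 = 0.28658 mol → 0.57316 mol Al, 0.85974 mol O.
SiO2: 54.50/60.083 = 0.90708 mol → 0.90708 mol Si, 1.81416 mol O.
Total oxygen = 2.95902 mol. Normalization factor = 8/2.95902 = 2.70360.
Ca per 8 O = 0.20187 × 2.70360 = 0.546.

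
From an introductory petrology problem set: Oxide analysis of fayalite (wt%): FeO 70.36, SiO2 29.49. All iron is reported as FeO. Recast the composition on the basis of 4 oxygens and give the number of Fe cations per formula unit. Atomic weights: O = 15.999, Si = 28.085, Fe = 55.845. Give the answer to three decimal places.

1.998 Fe apfu

FeO: 70.36/71.844 = 0.97934 mol → 0.97934 mol Fe, 0.97934 mol O.
SiO2: 29.49/60.083 = 0.49082 mol → 0.49082 mol Si, 0.98164 mol O.
Total oxygen = 1.96098 mol. Normalization factor = 4/1.96098 = 2.03980.
Fe per 4 O = 0.97934 × 2.03980 = 1.998.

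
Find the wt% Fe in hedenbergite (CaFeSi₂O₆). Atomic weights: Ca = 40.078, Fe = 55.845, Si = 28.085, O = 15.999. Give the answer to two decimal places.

M(CaFeSi₂O₆) = 248.087 g/mol.
Fe contributes 1 × 55.845 = 55.845 g per mole.
55.845/248.087 = 0.2251 → 22.51%.

22.51 weight percent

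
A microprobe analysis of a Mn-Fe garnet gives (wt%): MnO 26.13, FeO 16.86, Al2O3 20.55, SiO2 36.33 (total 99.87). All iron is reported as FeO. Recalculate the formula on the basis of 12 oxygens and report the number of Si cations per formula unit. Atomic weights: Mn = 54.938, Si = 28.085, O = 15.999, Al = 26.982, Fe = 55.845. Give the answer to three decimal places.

3.002 Si apfu

26.13 wt% MnO ÷ 70.937 g/mol = 0.36836 mol, giving 0.36836 Mn and 0.36836 O.
16.86 wt% FeO ÷ 71.844 g/mol = 0.23468 mol, giving 0.23468 Fe and 0.23468 O.
20.55 wt% Al2O3 ÷ 101.961 g/mol = 0.20155 mol, giving 0.40310 Al and 0.60465 O.
36.33 wt% SiO2 ÷ 60.083 g/mol = 0.60466 mol, giving 0.60466 Si and 1.20932 O.
Oxygen sums to 2.41701; scaling by 12/2.41701 = 4.96481 puts the formula on 12 O.
Si: 0.60466 × 4.96481 = 3.002 atoms per formula unit.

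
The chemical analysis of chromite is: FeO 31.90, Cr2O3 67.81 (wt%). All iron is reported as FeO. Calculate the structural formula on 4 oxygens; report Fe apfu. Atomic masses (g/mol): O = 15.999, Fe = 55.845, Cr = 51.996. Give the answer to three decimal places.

0.996 Fe apfu

31.90 wt% FeO ÷ 71.844 g/mol = 0.44402 mol, giving 0.44402 Fe and 0.44402 O.
67.81 wt% Cr2O3 ÷ 151.989 g/mol = 0.44615 mol, giving 0.89230 Cr and 1.33845 O.
Oxygen sums to 1.78247; scaling by 4/1.78247 = 2.24408 puts the formula on 4 O.
Fe: 0.44402 × 2.24408 = 0.996 atoms per formula unit.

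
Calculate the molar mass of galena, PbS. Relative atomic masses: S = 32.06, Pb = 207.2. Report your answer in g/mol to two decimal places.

M = 1(207.2) + 1(32.06)

239.26 g/mol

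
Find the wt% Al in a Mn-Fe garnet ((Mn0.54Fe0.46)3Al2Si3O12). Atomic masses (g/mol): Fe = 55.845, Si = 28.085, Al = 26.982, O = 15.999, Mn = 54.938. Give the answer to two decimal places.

10.87 weight percent

Molar mass of (Mn0.54Fe0.46)3Al2Si3O12: 1.62·54.938 + 1.38·55.845 + 2·26.982 + 3·28.085 + 12·15.999 = 496.273 g/mol.
Mass of Al per formula unit: 2 × 26.982 = 53.964 g.
Weight fraction Al = 53.964 / 496.273 = 0.1087.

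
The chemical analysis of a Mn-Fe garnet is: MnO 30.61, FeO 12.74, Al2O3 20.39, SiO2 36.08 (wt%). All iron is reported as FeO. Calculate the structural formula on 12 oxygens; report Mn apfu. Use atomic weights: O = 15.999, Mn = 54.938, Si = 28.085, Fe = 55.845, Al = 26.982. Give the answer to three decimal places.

2.149 Mn apfu

MnO (M=70.937): mol = 0.43151; Mn = 0.43151, O = 0.43151.
FeO (M=71.844): mol = 0.17733; Fe = 0.17733, O = 0.17733.
Al2O3 (M=101.961): mol = 0.19998; Al = 0.39996, O = 0.59994.
SiO2 (M=60.083): mol = 0.60050; Si = 0.60050, O = 1.20100.
ΣO = 2.40978; factor = 12/ΣO = 4.97971.
Mn apfu = 0.43151 × 4.97971 = 2.149.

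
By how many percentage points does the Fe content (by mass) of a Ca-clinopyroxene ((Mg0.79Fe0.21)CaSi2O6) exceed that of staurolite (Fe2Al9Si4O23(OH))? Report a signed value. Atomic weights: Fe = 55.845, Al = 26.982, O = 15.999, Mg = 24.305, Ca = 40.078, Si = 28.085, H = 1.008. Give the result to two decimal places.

First mineral: 11.727 g Fe in 223.170 g formula = 5.25 wt% Fe.
Second mineral: 111.690 g Fe in 851.852 g formula = 13.11 wt% Fe.
5.25% − 13.11% gives a difference of -7.86 percentage points.

-7.86 percentage points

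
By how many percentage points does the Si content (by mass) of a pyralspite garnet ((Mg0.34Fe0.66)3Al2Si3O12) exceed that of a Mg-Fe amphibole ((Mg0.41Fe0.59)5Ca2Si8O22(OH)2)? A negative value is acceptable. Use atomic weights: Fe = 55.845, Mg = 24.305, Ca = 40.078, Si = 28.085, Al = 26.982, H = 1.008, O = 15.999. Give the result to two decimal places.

-6.72 percentage points

M((Mg0.34Fe0.66)3Al2Si3O12) = 465.571 g/mol, so wt% Si = 84.255/465.571 × 100 = 18.10%.
M((Mg0.41Fe0.59)5Ca2Si8O22(OH)2) = 905.396 g/mol, so wt% Si = 224.680/905.396 × 100 = 24.82%.
18.10 − 24.82 = -6.72 pp.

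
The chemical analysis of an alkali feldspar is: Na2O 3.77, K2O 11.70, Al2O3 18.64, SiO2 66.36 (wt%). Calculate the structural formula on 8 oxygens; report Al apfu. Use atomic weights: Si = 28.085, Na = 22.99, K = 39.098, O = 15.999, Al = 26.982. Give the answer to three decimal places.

0.994 Al apfu

3.77 wt% Na2O ÷ 61.979 g/mol = 0.06083 mol, giving 0.12166 Na and 0.06083 O.
11.70 wt% K2O ÷ 94.195 g/mol = 0.12421 mol, giving 0.24842 K and 0.12421 O.
18.64 wt% Al2O3 ÷ 101.961 g/mol = 0.18281 mol, giving 0.36562 Al and 0.54843 O.
66.36 wt% SiO2 ÷ 60.083 g/mol = 1.10447 mol, giving 1.10447 Si and 2.20894 O.
Oxygen sums to 2.94241; scaling by 8/2.94241 = 2.71886 puts the formula on 8 O.
Al: 0.36562 × 2.71886 = 0.994 atoms per formula unit.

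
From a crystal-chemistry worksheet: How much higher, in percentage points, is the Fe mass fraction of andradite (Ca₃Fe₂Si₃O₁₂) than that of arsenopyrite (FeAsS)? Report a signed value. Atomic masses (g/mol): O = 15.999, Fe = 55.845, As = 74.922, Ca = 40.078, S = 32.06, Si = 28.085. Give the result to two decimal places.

M(Ca₃Fe₂Si₃O₁₂) = 508.167 g/mol, so wt% Fe = 111.690/508.167 × 100 = 21.98%.
M(FeAsS) = 162.827 g/mol, so wt% Fe = 55.845/162.827 × 100 = 34.30%.
21.98 − 34.30 = -12.32 pp.

-12.32 percentage points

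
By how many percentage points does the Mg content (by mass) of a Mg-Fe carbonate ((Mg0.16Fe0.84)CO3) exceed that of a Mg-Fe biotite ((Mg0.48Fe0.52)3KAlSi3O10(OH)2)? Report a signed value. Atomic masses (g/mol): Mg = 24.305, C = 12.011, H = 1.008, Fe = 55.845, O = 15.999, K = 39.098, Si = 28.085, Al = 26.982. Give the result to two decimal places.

-3.99 percentage points

Mg in (Mg0.16Fe0.84)CO3: molar mass 110.807 g/mol; 0.16×24.305 = 3.889 g → 3.51 wt%.
Mg in (Mg0.48Fe0.52)3KAlSi3O10(OH)2: molar mass 466.456 g/mol; 1.44×24.305 = 34.999 g → 7.50 wt%.
Difference = 3.51 − 7.50 = -3.99 percentage points.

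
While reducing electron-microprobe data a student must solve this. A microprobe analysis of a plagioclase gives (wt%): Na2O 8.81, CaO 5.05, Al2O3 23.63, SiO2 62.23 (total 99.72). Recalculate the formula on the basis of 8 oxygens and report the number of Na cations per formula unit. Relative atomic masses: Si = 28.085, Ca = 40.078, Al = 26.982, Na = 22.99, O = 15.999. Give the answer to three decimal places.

Na2O: 8.81/61.979 = 0.14214 mol → 0.28428 mol Na, 0.14214 mol O.
CaO: 5.05/56.077 = 0.09005 mol → 0.09005 mol Ca, 0.09005 mol O.
Al2O3: 23.63/101.961 = 0.23176 mol → 0.46352 mol Al, 0.69528 mol O.
SiO2: 62.23/60.083 = 1.03573 mol → 1.03573 mol Si, 2.07146 mol O.
Total oxygen = 2.99893 mol. Normalization factor = 8/2.99893 = 2.66762.
Na per 8 O = 0.28428 × 2.66762 = 0.758.

0.758 Na apfu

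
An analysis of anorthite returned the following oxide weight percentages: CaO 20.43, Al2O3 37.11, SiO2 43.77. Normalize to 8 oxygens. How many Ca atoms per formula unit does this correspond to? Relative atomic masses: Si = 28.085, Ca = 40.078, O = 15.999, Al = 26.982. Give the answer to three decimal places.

CaO: 20.43/56.077 = 0.36432 mol → 0.36432 mol Ca, 0.36432 mol O.
Al2O3: 37.11/101.961 = 0.36396 mol → 0.72792 mol Al, 1.09188 mol O.
SiO2: 43.77/60.083 = 0.72849 mol → 0.72849 mol Si, 1.45698 mol O.
Total oxygen = 2.91318 mol. Normalization factor = 8/2.91318 = 2.74614.
Ca per 8 O = 0.36432 × 2.74614 = 1.000.

1.000 Ca apfu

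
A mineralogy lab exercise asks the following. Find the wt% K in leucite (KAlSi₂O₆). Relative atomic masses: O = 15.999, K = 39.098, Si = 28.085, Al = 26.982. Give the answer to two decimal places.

17.91 wt%

Molar mass of KAlSi₂O₆: 1×39.098 + 1×26.982 + 2×28.085 + 6×15.999 = 218.244 g/mol.
Mass of K per formula unit: 1 × 39.098 = 39.098 g.
Weight fraction K = 39.098 / 218.244 = 0.1791.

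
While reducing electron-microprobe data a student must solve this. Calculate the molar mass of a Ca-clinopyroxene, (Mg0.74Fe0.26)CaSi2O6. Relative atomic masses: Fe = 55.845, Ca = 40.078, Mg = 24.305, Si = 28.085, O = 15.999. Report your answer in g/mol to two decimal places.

224.75 g/mol

M = 0.74·24.305 + 0.26·55.845 + 1·40.078 + 2·28.085 + 6·15.999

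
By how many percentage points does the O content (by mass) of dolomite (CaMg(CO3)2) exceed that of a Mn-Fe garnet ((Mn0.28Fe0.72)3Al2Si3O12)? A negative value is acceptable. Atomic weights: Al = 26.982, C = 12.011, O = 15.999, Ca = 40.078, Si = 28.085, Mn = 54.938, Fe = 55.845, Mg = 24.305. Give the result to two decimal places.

M(CaMg(CO3)2) = 184.399 g/mol, so wt% O = 95.994/184.399 × 100 = 52.06%.
M((Mn0.28Fe0.72)3Al2Si3O12) = 496.980 g/mol, so wt% O = 191.988/496.980 × 100 = 38.63%.
52.06 − 38.63 = 13.43 pp.

13.43 percentage points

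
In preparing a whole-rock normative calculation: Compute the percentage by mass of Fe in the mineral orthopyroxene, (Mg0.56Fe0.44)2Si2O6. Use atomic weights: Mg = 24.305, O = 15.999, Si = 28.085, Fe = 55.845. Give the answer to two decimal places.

21.50 weight percent

Molar mass of (Mg0.56Fe0.44)2Si2O6: 1.12*24.305 + 0.88*55.845 + 2*28.085 + 6*15.999 = 228.529 g/mol.
Mass of Fe per formula unit: 0.88 × 55.845 = 49.144 g.
Weight fraction Fe = 49.144 / 228.529 = 0.2150.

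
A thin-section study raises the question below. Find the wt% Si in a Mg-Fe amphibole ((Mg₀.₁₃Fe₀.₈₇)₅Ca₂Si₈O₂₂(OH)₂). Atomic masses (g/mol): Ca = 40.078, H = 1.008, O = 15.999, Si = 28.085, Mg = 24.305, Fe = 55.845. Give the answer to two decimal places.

23.66 mass %

M((Mg₀.₁₃Fe₀.₈₇)₅Ca₂Si₈O₂₂(OH)₂) = 949.552 g/mol.
Si contributes 8 × 28.085 = 224.680 g per mole.
224.680/949.552 = 0.2366 → 23.66%.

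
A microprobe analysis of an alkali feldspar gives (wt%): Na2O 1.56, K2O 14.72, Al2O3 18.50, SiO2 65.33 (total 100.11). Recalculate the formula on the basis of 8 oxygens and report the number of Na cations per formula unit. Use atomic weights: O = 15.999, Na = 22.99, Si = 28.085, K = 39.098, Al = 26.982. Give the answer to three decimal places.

0.139 Na apfu

Na2O: 1.56/61.979 = 0.02517 mol → 0.05034 mol Na, 0.02517 mol O.
K2O: 14.72/94.195 = 0.15627 mol → 0.31254 mol K, 0.15627 mol O.
Al2O3: 18.50/101.961 = 0.18144 mol → 0.36288 mol Al, 0.54432 mol O.
SiO2: 65.33/60.083 = 1.08733 mol → 1.08733 mol Si, 2.17466 mol O.
Total oxygen = 2.90042 mol. Normalization factor = 8/2.90042 = 2.75822.
Na per 8 O = 0.05034 × 2.75822 = 0.139.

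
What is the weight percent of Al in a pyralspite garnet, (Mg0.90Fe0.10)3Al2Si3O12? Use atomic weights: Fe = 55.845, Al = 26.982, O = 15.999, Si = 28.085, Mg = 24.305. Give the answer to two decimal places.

M((Mg0.90Fe0.10)3Al2Si3O12) = 412.584 g/mol.
Al contributes 2 × 26.982 = 53.964 g per mole.
53.964/412.584 = 0.1308 → 13.08%.

13.08 weight percent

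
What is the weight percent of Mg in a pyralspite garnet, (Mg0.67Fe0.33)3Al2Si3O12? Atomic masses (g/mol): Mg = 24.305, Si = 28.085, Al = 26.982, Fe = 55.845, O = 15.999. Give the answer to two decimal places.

M((Mg0.67Fe0.33)3Al2Si3O12) = 434.347 g/mol.
Mg contributes 2.01 × 24.305 = 48.853 g per mole.
48.853/434.347 = 0.1125 → 11.25%.

11.25 weight percent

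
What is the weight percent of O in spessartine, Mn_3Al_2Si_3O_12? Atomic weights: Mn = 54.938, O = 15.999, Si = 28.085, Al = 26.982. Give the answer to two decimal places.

Molar mass of Mn_3Al_2Si_3O_12: 3·54.938 + 2·26.982 + 3·28.085 + 12·15.999 = 495.021 g/mol.
Mass of O per formula unit: 12 × 15.999 = 191.988 g.
Weight fraction O = 191.988 / 495.021 = 0.3878.

38.78 wt%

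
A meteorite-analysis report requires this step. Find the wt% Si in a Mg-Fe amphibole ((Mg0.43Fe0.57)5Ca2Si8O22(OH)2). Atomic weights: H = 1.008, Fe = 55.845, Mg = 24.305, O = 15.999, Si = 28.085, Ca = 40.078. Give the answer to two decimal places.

24.90 weight percent

Formula mass = 2.15×24.305 + 2.85×55.845 + 2×40.078 + 8×28.085 + 24×15.999 + 2×1.008 = 902.242 g/mol, of which 224.680 g is Si.
So Si makes up 224.680/902.242 = 0.2490 of the mass, i.e. 24.90%.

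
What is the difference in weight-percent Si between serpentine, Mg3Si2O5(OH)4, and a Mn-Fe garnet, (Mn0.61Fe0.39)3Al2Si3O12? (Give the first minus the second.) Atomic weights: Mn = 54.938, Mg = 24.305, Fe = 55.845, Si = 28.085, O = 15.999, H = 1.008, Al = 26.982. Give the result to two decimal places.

Si in Mg3Si2O5(OH)4: molar mass 277.108 g/mol; 2×28.085 = 56.170 g → 20.27 wt%.
Si in (Mn0.61Fe0.39)3Al2Si3O12: molar mass 496.082 g/mol; 3×28.085 = 84.255 g → 16.98 wt%.
Difference = 20.27 − 16.98 = 3.29 percentage points.

3.29 percentage points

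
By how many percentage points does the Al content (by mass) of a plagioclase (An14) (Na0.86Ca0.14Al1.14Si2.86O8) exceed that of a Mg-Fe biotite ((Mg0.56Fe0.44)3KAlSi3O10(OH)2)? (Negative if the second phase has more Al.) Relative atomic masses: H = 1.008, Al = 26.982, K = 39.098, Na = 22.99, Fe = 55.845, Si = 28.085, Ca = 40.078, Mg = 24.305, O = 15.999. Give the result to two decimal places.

5.75 percentage points

Al in Na0.86Ca0.14Al1.14Si2.86O8: molar mass 264.457 g/mol; 1.14×26.982 = 30.759 g → 11.63 wt%.
Al in (Mg0.56Fe0.44)3KAlSi3O10(OH)2: molar mass 458.887 g/mol; 1×26.982 = 26.982 g → 5.88 wt%.
Difference = 11.63 − 5.88 = 5.75 percentage points.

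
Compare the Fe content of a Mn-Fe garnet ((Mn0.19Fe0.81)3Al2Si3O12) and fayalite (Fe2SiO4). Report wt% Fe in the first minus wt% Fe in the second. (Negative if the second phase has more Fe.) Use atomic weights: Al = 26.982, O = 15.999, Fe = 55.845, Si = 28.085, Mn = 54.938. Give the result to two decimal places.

M((Mn0.19Fe0.81)3Al2Si3O12) = 497.225 g/mol, so wt% Fe = 135.703/497.225 × 100 = 27.29%.
M(Fe2SiO4) = 203.771 g/mol, so wt% Fe = 111.690/203.771 × 100 = 54.81%.
27.29 − 54.81 = -27.52 pp.

-27.52 percentage points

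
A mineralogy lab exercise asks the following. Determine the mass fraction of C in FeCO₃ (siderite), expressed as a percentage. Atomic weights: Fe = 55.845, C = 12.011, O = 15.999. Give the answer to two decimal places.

Molar mass of FeCO₃: 1×55.845 + 1×12.011 + 3×15.999 = 115.853 g/mol.
Mass of C per formula unit: 1 × 12.011 = 12.011 g.
Weight fraction C = 12.011 / 115.853 = 0.1037.

10.37 weight percent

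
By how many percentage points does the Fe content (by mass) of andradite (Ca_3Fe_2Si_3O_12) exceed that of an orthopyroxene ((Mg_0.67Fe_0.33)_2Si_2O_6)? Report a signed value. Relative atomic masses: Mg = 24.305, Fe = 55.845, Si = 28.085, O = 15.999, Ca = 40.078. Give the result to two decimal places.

5.35 percentage points

First mineral: 111.690 g Fe in 508.167 g formula = 21.98 wt% Fe.
Second mineral: 36.858 g Fe in 221.590 g formula = 16.63 wt% Fe.
21.98% − 16.63% gives a difference of 5.35 percentage points.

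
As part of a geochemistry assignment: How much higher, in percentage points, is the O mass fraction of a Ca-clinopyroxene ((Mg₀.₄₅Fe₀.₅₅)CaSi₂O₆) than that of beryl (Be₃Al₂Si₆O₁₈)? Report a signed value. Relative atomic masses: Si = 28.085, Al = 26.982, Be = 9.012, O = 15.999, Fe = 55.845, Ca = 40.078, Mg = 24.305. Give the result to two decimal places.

-12.54 percentage points

First mineral: 95.994 g O in 233.894 g formula = 41.04 wt% O.
Second mineral: 287.982 g O in 537.492 g formula = 53.58 wt% O.
41.04% − 53.58% gives a difference of -12.54 percentage points.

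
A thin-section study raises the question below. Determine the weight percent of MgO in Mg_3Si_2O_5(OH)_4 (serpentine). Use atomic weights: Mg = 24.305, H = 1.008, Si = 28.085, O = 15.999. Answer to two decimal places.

M(Mg_3Si_2O_5(OH)_4) = 277.108 g/mol; M(MgO) = 40.304 g/mol.
Moles MgO per formula unit = 3 Mg ÷ 1 = 3.0000.
MgO fraction = (3.0000 × 40.304) / 277.108 = 120.912/277.108 = 0.4363.

43.63 wt%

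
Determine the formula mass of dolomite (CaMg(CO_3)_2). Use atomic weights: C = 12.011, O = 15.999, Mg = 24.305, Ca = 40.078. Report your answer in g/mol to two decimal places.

184.40 g/mol

Ca: 1 × 40.078 = 40.0780
Mg: 1 × 24.305 = 24.3050
C: 2 × 12.011 = 24.0220
O: 6 × 15.999 = 95.9940
Summing the contributions gives the formula mass.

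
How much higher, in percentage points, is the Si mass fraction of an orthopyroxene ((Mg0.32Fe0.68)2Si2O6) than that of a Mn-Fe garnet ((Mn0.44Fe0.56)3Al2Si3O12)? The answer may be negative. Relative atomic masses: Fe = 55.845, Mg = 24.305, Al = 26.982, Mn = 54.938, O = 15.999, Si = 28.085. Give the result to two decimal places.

Si in (Mg0.32Fe0.68)2Si2O6: molar mass 243.668 g/mol; 2×28.085 = 56.170 g → 23.05 wt%.
Si in (Mn0.44Fe0.56)3Al2Si3O12: molar mass 496.545 g/mol; 3×28.085 = 84.255 g → 16.97 wt%.
Difference = 23.05 − 16.97 = 6.08 percentage points.

6.08 percentage points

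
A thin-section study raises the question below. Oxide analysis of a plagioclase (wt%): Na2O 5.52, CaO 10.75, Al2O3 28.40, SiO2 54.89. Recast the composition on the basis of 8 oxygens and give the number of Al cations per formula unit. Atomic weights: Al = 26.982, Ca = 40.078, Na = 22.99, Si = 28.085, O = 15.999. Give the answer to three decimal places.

Na2O (M=61.979): mol = 0.08906; Na = 0.17812, O = 0.08906.
CaO (M=56.077): mol = 0.19170; Ca = 0.19170, O = 0.19170.
Al2O3 (M=101.961): mol = 0.27854; Al = 0.55708, O = 0.83562.
SiO2 (M=60.083): mol = 0.91357; Si = 0.91357, O = 1.82714.
ΣO = 2.94352; factor = 8/ΣO = 2.71783.
Al apfu = 0.55708 × 2.71783 = 1.514.

1.514 Al apfu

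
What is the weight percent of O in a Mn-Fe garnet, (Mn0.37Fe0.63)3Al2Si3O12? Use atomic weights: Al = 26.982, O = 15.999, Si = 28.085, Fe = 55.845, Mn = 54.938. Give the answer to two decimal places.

38.65 mass %

M((Mn0.37Fe0.63)3Al2Si3O12) = 496.735 g/mol.
O contributes 12 × 15.999 = 191.988 g per mole.
191.988/496.735 = 0.3865 → 38.65%.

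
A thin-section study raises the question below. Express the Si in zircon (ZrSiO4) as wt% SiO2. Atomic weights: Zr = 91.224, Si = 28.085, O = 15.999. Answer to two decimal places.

32.78 wt%

M(ZrSiO4) = 183.305 g/mol; M(SiO2) = 60.083 g/mol.
Moles SiO2 per formula unit = 1 Si ÷ 1 = 1.0000.
SiO2 fraction = (1.0000 × 60.083) / 183.305 = 60.083/183.305 = 0.3278.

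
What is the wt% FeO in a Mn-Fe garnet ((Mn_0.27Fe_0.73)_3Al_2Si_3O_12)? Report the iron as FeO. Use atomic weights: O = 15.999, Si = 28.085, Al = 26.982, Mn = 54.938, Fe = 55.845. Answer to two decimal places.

Molar mass of (Mn_0.27Fe_0.73)_3Al_2Si_3O_12 = 0.81×54.938 + 2.19×55.845 + 2×26.982 + 3×28.085 + 12×15.999 = 497.007 g/mol.
Each formula unit contains 2.19 Fe, equivalent to 2.19/1 = 2.1900 mol FeO.
M(FeO) = 1×55.845 + 1×15.999 = 71.844 g/mol.
Mass of FeO per formula unit = 2.1900 × 71.844 = 157.338 g.
FeO wt% = 157.338 / 497.007 × 100 = 31.66%.

31.66 wt%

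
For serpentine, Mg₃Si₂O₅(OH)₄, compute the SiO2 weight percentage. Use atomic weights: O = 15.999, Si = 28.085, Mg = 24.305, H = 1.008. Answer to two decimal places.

M(Mg₃Si₂O₅(OH)₄) = 277.108 g/mol; M(SiO2) = 60.083 g/mol.
Moles SiO2 per formula unit = 2 Si ÷ 1 = 2.0000.
SiO2 fraction = (2.0000 × 60.083) / 277.108 = 120.166/277.108 = 0.4336.

43.36 wt%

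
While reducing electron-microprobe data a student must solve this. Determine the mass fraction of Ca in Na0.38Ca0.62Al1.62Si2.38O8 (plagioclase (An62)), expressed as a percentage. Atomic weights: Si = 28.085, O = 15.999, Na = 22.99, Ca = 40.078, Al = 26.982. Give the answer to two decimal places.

9.13 weight percent

M(Na0.38Ca0.62Al1.62Si2.38O8) = 272.130 g/mol.
Ca contributes 0.62 × 40.078 = 24.848 g per mole.
24.848/272.130 = 0.0913 → 9.13%.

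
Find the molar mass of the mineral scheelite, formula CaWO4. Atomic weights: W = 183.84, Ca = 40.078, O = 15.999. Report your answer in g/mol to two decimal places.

287.91 g/mol

Ca: 1 × 40.078 = 40.0780
W: 1 × 183.84 = 183.8400
O: 4 × 15.999 = 63.9960
Summing the contributions gives the formula mass.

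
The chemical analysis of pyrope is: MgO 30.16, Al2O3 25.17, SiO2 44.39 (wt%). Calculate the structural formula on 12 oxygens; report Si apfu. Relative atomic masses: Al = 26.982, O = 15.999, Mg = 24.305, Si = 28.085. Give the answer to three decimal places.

MgO: 30.16/40.304 = 0.74831 mol → 0.74831 mol Mg, 0.74831 mol O.
Al2O3: 25.17/101.961 = 0.24686 mol → 0.49372 mol Al, 0.74058 mol O.
SiO2: 44.39/60.083 = 0.73881 mol → 0.73881 mol Si, 1.47762 mol O.
Total oxygen = 2.96651 mol. Normalization factor = 12/2.96651 = 4.04516.
Si per 12 O = 0.73881 × 4.04516 = 2.989.

2.989 Si apfu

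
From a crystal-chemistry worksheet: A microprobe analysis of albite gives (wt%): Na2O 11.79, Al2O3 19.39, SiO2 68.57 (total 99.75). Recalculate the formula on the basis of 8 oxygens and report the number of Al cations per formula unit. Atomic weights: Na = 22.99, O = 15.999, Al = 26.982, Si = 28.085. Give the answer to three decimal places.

1.000 Al apfu

11.79 wt% Na2O ÷ 61.979 g/mol = 0.19023 mol, giving 0.38046 Na and 0.19023 O.
19.39 wt% Al2O3 ÷ 101.961 g/mol = 0.19017 mol, giving 0.38034 Al and 0.57051 O.
68.57 wt% SiO2 ÷ 60.083 g/mol = 1.14125 mol, giving 1.14125 Si and 2.28250 O.
Oxygen sums to 3.04324; scaling by 8/3.04324 = 2.62878 puts the formula on 8 O.
Al: 0.38034 × 2.62878 = 1.000 atoms per formula unit.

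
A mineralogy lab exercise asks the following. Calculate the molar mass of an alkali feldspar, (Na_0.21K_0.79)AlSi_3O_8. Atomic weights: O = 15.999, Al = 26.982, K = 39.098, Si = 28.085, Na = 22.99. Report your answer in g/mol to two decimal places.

M = 0.21(22.99) + 0.79(39.098) + 1(26.982) + 3(28.085) + 8(15.999)

274.94 g/mol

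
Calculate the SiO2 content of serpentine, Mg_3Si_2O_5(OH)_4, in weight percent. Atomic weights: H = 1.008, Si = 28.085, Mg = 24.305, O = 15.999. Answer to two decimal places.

43.36 wt%

Formula mass = 277.108 g/mol.
2 Si → 2.0000 mol SiO2 per formula unit; M(SiO2) = 60.083, so SiO2 mass = 120.166 g.
120.166/277.108 × 100 = 43.36 wt%.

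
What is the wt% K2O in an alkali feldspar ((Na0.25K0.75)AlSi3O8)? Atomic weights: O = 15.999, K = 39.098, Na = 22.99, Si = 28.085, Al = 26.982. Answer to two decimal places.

12.88 wt%

Formula mass = 274.300 g/mol.
0.75 K → 0.3750 mol K2O per formula unit; M(K2O) = 94.195, so K2O mass = 35.323 g.
35.323/274.300 × 100 = 12.88 wt%.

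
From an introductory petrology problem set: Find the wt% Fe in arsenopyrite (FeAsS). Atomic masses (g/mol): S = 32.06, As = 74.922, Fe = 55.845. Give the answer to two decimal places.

Molar mass of FeAsS: 1·55.845 + 1·74.922 + 1·32.06 = 162.827 g/mol.
Mass of Fe per formula unit: 1 × 55.845 = 55.845 g.
Weight fraction Fe = 55.845 / 162.827 = 0.3430.

34.30 mass %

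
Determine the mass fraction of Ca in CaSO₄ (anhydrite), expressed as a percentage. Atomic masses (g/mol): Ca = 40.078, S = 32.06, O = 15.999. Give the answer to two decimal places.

29.44 wt%

Molar mass of CaSO₄: 1·40.078 + 1·32.06 + 4·15.999 = 136.134 g/mol.
Mass of Ca per formula unit: 1 × 40.078 = 40.078 g.
Weight fraction Ca = 40.078 / 136.134 = 0.2944.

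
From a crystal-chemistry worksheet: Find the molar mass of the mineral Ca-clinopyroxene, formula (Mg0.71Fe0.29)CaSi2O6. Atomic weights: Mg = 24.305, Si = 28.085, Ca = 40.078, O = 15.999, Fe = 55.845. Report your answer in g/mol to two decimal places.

225.69 g/mol

The formula mass is the sum 0.71(24.305) + 0.29(55.845) + 1(40.078) + 2(28.085) + 6(15.999).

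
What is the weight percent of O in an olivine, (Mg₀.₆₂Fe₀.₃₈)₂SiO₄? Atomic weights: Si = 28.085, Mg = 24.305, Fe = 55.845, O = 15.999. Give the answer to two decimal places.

M((Mg₀.₆₂Fe₀.₃₈)₂SiO₄) = 164.661 g/mol.
O contributes 4 × 15.999 = 63.996 g per mole.
63.996/164.661 = 0.3887 → 38.87%.

38.87 wt%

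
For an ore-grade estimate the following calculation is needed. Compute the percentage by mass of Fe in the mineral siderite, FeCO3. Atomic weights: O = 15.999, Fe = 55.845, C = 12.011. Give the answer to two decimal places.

48.20 mass %

Molar mass of FeCO3: 1*55.845 + 1*12.011 + 3*15.999 = 115.853 g/mol.
Mass of Fe per formula unit: 1 × 55.845 = 55.845 g.
Weight fraction Fe = 55.845 / 115.853 = 0.4820.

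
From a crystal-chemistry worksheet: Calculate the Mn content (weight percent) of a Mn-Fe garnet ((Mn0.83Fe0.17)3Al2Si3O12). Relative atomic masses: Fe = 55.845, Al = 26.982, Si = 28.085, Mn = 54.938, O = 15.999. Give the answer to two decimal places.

Formula mass = 2.49×54.938 + 0.51×55.845 + 2×26.982 + 3×28.085 + 12×15.999 = 495.484 g/mol, of which 136.796 g is Mn.
So Mn makes up 136.796/495.484 = 0.2761 of the mass, i.e. 27.61%.

27.61 weight percent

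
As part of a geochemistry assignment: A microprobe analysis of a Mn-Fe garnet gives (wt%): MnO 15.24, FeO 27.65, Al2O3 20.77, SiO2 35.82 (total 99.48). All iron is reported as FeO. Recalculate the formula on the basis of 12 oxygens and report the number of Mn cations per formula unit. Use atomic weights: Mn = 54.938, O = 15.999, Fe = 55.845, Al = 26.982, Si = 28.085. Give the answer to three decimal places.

MnO: 15.24/70.937 = 0.21484 mol → 0.21484 mol Mn, 0.21484 mol O.
FeO: 27.65/71.844 = 0.38486 mol → 0.38486 mol Fe, 0.38486 mol O.
Al2O3: 20.77/101.961 = 0.20371 mol → 0.40742 mol Al, 0.61113 mol O.
SiO2: 35.82/60.083 = 0.59618 mol → 0.59618 mol Si, 1.19236 mol O.
Total oxygen = 2.40319 mol. Normalization factor = 12/2.40319 = 4.99336.
Mn per 12 O = 0.21484 × 4.99336 = 1.073.

1.073 Mn apfu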